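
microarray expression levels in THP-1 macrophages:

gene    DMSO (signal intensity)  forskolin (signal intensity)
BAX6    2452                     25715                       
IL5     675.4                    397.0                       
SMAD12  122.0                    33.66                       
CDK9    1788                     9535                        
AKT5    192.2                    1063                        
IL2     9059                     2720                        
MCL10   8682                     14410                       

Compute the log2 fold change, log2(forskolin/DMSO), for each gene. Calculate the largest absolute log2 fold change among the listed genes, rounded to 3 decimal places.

log2(25715/2452) = 3.391  (BAX6)
log2(397.0/675.4) = -0.767  (IL5)
log2(33.66/122.0) = -1.858  (SMAD12)
log2(9535/1788) = 2.415  (CDK9)
log2(1063/192.2) = 2.467  (AKT5)
log2(2720/9059) = -1.736  (IL2)
log2(14410/8682) = 0.731  (MCL10)
The largest magnitude belongs to BAX6.

3.391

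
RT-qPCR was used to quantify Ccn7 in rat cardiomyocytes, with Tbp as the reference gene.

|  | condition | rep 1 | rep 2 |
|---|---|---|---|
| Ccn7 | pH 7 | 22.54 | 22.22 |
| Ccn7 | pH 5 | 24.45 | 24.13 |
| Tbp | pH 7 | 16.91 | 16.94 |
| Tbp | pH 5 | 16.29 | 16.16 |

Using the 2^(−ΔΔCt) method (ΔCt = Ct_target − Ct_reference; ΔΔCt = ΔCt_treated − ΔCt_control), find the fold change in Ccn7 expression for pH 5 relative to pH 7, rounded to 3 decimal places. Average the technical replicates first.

Mean Ct: Ccn7 pH 7 22.380; Ccn7 pH 5 24.290; Tbp pH 7 16.925; Tbp pH 5 16.225
ΔCt(pH 7) = 22.380 − 16.925 = 5.455
ΔCt(pH 5) = 24.290 − 16.225 = 8.065
ΔΔCt = 8.065 − 5.455 = 2.610
Fold change = 2^(−2.610) = 0.1638

0.164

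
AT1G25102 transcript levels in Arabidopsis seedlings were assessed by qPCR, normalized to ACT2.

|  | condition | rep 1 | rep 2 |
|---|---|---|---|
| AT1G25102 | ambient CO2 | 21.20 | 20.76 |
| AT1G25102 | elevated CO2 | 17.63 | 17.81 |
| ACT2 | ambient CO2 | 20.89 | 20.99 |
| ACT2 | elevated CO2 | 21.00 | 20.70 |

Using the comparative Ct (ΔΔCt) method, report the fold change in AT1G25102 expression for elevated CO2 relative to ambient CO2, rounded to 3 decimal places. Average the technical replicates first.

Mean Ct: AT1G25102 ambient CO2 20.980; AT1G25102 elevated CO2 17.720; ACT2 ambient CO2 20.940; ACT2 elevated CO2 20.850
ΔCt(ambient CO2) = 20.980 − 20.940 = 0.040
ΔCt(elevated CO2) = 17.720 − 20.850 = -3.130
ΔΔCt = -3.130 − 0.040 = -3.170
Fold change = 2^(−(-3.170)) = 2^3.170 = 9.0005

9.000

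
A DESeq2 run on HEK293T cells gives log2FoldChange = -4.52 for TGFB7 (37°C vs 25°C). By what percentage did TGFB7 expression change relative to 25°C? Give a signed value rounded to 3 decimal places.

Fold change = 2^(-4.52) = 0.0436
Percent change = (FC − 1) × 100% = (0.0436 − 1) × 100 = -95.641%

-95.641%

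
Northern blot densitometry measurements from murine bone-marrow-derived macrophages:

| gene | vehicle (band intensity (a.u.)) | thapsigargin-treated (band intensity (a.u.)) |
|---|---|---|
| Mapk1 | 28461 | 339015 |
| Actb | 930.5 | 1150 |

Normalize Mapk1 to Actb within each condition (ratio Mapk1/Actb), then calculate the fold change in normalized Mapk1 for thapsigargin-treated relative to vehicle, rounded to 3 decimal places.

Mapk1/Actb (vehicle) = 28461 / 930.5 = 30.587
Mapk1/Actb (thapsigargin-treated) = 339015 / 1150 = 294.8
Fold change = 294.8 / 30.587 = 9.6380

9.638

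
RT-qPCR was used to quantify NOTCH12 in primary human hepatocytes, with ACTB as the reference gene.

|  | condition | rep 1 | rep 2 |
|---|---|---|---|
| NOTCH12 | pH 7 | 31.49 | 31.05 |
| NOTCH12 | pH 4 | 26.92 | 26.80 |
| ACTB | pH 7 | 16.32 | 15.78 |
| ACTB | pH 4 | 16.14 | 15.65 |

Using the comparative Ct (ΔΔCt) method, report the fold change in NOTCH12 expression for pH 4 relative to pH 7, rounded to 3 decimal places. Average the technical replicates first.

19.093

Mean Ct: NOTCH12 pH 7 31.270; NOTCH12 pH 4 26.860; ACTB pH 7 16.050; ACTB pH 4 15.895
ΔCt(pH 7) = 31.270 − 16.050 = 15.220
ΔCt(pH 4) = 26.860 − 15.895 = 10.965
ΔΔCt = 10.965 − 15.220 = -4.255
Fold change = 2^(−(-4.255)) = 2^4.255 = 19.0934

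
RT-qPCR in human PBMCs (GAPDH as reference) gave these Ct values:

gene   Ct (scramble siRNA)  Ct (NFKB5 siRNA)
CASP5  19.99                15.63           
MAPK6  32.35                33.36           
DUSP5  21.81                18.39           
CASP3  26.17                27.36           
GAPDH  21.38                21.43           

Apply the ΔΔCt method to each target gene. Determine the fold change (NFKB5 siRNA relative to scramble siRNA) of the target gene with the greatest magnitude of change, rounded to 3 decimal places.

CASP5: ΔΔCt = (15.63−21.43) − (19.99−21.38) = -5.80 − (-1.39) = -4.41; fold change = 2^4.41 = 21.259
MAPK6: ΔΔCt = (33.36−21.43) − (32.35−21.38) = 11.93 − 10.97 = 0.96; fold change = 2^-0.96 = 0.514
DUSP5: ΔΔCt = (18.39−21.43) − (21.81−21.38) = -3.04 − 0.43 = -3.47; fold change = 2^3.47 = 11.081
CASP3: ΔΔCt = (27.36−21.43) − (26.17−21.38) = 5.93 − 4.79 = 1.14; fold change = 2^-1.14 = 0.454
CASP5 has the largest |ΔΔCt| = 4.41.

21.259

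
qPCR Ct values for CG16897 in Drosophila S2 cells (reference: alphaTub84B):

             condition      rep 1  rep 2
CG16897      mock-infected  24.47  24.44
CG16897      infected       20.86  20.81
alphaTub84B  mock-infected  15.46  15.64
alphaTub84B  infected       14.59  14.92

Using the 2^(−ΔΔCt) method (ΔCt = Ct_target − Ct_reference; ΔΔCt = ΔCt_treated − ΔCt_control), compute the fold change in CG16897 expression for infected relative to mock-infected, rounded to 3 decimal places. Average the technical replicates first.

7.086

Mean Ct: CG16897 mock-infected 24.455; CG16897 infected 20.835; alphaTub84B mock-infected 15.550; alphaTub84B infected 14.755
ΔCt(mock-infected) = 24.455 − 15.550 = 8.905
ΔCt(infected) = 20.835 − 14.755 = 6.080
ΔΔCt = 6.080 − 8.905 = -2.825
Fold change = 2^(−(-2.825)) = 2^2.825 = 7.0861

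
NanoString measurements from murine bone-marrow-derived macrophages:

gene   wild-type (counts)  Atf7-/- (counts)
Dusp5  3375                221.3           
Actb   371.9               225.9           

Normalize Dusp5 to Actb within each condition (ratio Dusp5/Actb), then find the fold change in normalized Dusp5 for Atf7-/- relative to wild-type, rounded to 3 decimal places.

Dusp5/Actb (wild-type) = 3375 / 371.9 = 9.075
Dusp5/Actb (Atf7-/-) = 221.3 / 225.9 = 0.97964
Fold change = 0.97964 / 9.075 = 0.1079

0.108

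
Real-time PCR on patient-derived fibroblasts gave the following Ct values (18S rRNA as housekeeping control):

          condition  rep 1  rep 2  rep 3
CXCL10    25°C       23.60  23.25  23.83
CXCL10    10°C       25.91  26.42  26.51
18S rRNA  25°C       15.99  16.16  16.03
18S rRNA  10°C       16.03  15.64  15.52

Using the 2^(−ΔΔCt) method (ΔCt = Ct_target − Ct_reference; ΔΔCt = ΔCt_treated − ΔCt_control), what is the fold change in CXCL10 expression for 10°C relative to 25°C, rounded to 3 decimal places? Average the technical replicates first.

0.121

Mean Ct: CXCL10 25°C 23.560; CXCL10 10°C 26.280; 18S rRNA 25°C 16.060; 18S rRNA 10°C 15.730
ΔCt(25°C) = 23.560 − 16.060 = 7.500
ΔCt(10°C) = 26.280 − 15.730 = 10.550
ΔΔCt = 10.550 − 7.500 = 3.050
Fold change = 2^(−3.050) = 0.1207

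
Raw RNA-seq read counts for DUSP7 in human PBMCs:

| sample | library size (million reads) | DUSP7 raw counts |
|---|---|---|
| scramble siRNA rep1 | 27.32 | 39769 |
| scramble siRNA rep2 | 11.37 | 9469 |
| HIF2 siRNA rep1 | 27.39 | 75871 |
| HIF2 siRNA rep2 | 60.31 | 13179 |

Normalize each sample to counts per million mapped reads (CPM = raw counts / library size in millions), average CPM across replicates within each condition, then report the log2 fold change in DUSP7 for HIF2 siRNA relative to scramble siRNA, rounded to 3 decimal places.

0.385

CPM(scramble siRNA rep1) = 39769 / 27.32 = 1455.6735
CPM(scramble siRNA rep2) = 9469 / 11.37 = 832.8056
CPM(HIF2 siRNA rep1) = 75871 / 27.39 = 2770.0256
CPM(HIF2 siRNA rep2) = 13179 / 60.31 = 218.5210
mean CPM(scramble siRNA) = 1144.2396; mean CPM(HIF2 siRNA) = 1494.2733
Fold change = 1494.2733 / 1144.2396 = 1.30591
log2(1.30591) = 0.3851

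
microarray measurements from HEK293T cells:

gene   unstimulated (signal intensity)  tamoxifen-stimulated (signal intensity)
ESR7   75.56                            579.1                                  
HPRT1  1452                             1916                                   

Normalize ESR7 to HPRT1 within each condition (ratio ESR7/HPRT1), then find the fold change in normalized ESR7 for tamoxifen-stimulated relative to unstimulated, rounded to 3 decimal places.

ESR7/HPRT1 (unstimulated) = 75.56 / 1452 = 0.052039
ESR7/HPRT1 (tamoxifen-stimulated) = 579.1 / 1916 = 0.30224
Fold change = 0.30224 / 0.052039 = 5.8081

5.808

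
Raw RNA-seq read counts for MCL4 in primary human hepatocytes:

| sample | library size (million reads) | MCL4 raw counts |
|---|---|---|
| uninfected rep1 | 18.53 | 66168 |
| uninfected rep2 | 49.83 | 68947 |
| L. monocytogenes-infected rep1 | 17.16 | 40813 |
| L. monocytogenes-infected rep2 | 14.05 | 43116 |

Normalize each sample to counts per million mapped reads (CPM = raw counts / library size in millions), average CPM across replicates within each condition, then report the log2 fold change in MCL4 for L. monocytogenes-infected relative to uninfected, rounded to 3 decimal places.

CPM(uninfected rep1) = 66168 / 18.53 = 3570.8581
CPM(uninfected rep2) = 68947 / 49.83 = 1383.6444
CPM(L. monocytogenes-infected rep1) = 40813 / 17.16 = 2378.3800
CPM(L. monocytogenes-infected rep2) = 43116 / 14.05 = 3068.7544
mean CPM(uninfected) = 2477.2512; mean CPM(L. monocytogenes-infected) = 2723.5672
Fold change = 2723.5672 / 2477.2512 = 1.09943
log2(1.09943) = 0.1368

0.137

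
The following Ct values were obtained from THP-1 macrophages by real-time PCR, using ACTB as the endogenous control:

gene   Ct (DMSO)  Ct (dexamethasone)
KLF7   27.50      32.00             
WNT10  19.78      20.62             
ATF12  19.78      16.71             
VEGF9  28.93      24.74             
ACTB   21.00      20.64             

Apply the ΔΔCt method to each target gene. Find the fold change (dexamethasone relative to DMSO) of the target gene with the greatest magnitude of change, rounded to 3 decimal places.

0.034

KLF7: ΔΔCt = (32.00−20.64) − (27.50−21.00) = 11.36 − 6.50 = 4.86; fold change = 2^-4.86 = 0.034
WNT10: ΔΔCt = (20.62−20.64) − (19.78−21.00) = -0.02 − (-1.22) = 1.20; fold change = 2^-1.20 = 0.435
ATF12: ΔΔCt = (16.71−20.64) − (19.78−21.00) = -3.93 − (-1.22) = -2.71; fold change = 2^2.71 = 6.543
VEGF9: ΔΔCt = (24.74−20.64) − (28.93−21.00) = 4.10 − 7.93 = -3.83; fold change = 2^3.83 = 14.221
KLF7 has the largest |ΔΔCt| = 4.86.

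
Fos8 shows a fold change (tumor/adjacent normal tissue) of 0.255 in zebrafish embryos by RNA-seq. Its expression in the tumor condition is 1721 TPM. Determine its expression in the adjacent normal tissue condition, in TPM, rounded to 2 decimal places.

adjacent normal tissue expression = 1721 / 0.255 = 6749.02

6749.02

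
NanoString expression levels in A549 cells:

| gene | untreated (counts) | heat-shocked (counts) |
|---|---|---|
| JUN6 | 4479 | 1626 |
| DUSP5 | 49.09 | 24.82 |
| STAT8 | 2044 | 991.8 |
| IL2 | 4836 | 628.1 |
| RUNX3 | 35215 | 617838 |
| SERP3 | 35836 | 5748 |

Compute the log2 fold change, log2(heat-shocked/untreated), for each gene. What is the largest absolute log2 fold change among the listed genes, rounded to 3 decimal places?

log2(1626/4479) = -1.462  (JUN6)
log2(24.82/49.09) = -0.984  (DUSP5)
log2(991.8/2044) = -1.043  (STAT8)
log2(628.1/4836) = -2.945  (IL2)
log2(617838/35215) = 4.133  (RUNX3)
log2(5748/35836) = -2.640  (SERP3)
The largest magnitude belongs to RUNX3.

4.133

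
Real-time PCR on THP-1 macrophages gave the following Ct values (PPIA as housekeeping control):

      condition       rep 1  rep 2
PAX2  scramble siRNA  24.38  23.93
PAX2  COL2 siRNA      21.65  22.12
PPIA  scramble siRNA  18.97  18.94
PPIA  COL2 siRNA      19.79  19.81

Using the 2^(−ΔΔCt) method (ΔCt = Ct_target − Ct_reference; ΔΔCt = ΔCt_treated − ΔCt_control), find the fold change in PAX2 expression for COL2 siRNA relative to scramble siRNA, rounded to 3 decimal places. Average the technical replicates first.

8.664

Mean Ct: PAX2 scramble siRNA 24.155; PAX2 COL2 siRNA 21.885; PPIA scramble siRNA 18.955; PPIA COL2 siRNA 19.800
ΔCt(scramble siRNA) = 24.155 − 18.955 = 5.200
ΔCt(COL2 siRNA) = 21.885 − 19.800 = 2.085
ΔΔCt = 2.085 − 5.200 = -3.115
Fold change = 2^(−(-3.115)) = 2^3.115 = 8.6638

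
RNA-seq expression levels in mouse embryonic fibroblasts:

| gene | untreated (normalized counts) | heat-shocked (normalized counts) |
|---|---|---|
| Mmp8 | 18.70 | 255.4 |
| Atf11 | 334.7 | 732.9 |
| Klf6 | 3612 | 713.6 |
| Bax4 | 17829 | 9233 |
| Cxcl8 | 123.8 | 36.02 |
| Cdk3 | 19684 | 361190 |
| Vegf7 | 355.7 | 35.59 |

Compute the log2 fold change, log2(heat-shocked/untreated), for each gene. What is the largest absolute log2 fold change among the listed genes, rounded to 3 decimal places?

log2(255.4/18.70) = 3.772  (Mmp8)
log2(732.9/334.7) = 1.131  (Atf11)
log2(713.6/3612) = -2.340  (Klf6)
log2(9233/17829) = -0.949  (Bax4)
log2(36.02/123.8) = -1.781  (Cxcl8)
log2(361190/19684) = 4.198  (Cdk3)
log2(35.59/355.7) = -3.321  (Vegf7)
The largest magnitude belongs to Cdk3.

4.198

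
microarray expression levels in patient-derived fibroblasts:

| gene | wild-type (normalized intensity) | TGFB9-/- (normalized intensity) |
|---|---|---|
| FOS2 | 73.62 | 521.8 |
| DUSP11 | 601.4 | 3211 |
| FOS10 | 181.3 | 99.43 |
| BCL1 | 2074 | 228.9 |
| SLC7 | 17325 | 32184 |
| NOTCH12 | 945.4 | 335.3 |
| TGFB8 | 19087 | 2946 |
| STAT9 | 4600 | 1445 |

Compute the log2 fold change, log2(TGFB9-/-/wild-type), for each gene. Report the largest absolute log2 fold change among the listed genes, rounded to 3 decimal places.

3.180

log2(521.8/73.62) = 2.825  (FOS2)
log2(3211/601.4) = 2.417  (DUSP11)
log2(99.43/181.3) = -0.867  (FOS10)
log2(228.9/2074) = -3.180  (BCL1)
log2(32184/17325) = 0.893  (SLC7)
log2(335.3/945.4) = -1.495  (NOTCH12)
log2(2946/19087) = -2.696  (TGFB8)
log2(1445/4600) = -1.671  (STAT9)
The largest magnitude belongs to BCL1.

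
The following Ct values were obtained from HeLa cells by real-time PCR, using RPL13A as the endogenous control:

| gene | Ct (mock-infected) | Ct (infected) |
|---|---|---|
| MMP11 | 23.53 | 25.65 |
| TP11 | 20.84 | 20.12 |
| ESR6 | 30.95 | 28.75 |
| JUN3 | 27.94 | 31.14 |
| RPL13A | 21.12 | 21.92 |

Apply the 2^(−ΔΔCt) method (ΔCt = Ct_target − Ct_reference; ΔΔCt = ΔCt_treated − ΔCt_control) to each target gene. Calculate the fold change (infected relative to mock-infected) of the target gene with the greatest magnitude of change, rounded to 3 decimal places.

8.000

MMP11: ΔΔCt = (25.65−21.92) − (23.53−21.12) = 3.73 − 2.41 = 1.32; fold change = 2^-1.32 = 0.401
TP11: ΔΔCt = (20.12−21.92) − (20.84−21.12) = -1.80 − (-0.28) = -1.52; fold change = 2^1.52 = 2.868
ESR6: ΔΔCt = (28.75−21.92) − (30.95−21.12) = 6.83 − 9.83 = -3.00; fold change = 2^3.00 = 8.000
JUN3: ΔΔCt = (31.14−21.92) − (27.94−21.12) = 9.22 − 6.82 = 2.40; fold change = 2^-2.40 = 0.189
ESR6 has the largest |ΔΔCt| = 3.00.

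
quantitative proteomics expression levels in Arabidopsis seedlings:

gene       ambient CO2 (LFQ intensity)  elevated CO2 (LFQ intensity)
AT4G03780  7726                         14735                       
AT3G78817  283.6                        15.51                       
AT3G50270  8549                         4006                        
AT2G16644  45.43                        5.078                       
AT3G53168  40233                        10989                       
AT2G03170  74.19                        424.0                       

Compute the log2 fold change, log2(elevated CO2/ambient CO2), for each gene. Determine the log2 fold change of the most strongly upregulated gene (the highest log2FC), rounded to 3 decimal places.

log2(14735/7726) = 0.931  (AT4G03780)
log2(15.51/283.6) = -4.193  (AT3G78817)
log2(4006/8549) = -1.094  (AT3G50270)
log2(5.078/45.43) = -3.161  (AT2G16644)
log2(10989/40233) = -1.872  (AT3G53168)
log2(424.0/74.19) = 2.515  (AT2G03170)
AT2G03170 is most strongly upregulated.

2.515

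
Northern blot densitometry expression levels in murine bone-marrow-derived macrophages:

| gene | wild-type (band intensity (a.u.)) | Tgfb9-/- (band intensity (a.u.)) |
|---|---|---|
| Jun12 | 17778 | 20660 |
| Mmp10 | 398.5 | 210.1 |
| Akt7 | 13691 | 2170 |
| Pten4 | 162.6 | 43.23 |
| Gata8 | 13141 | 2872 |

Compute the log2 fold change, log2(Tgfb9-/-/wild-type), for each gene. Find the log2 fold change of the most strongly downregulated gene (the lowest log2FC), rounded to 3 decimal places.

log2(20660/17778) = 0.217  (Jun12)
log2(210.1/398.5) = -0.924  (Mmp10)
log2(2170/13691) = -2.657  (Akt7)
log2(43.23/162.6) = -1.911  (Pten4)
log2(2872/13141) = -2.194  (Gata8)
Akt7 is most strongly downregulated.

-2.657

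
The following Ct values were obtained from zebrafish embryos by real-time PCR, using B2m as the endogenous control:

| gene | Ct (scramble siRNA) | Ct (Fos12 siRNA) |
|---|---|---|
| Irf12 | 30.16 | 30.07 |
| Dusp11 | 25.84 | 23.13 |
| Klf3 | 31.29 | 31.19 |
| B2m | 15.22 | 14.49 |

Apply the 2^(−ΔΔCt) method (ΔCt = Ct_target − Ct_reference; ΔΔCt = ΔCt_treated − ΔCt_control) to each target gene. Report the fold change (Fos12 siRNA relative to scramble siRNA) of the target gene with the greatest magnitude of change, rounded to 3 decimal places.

Irf12: ΔΔCt = (30.07−14.49) − (30.16−15.22) = 15.58 − 14.94 = 0.64; fold change = 2^-0.64 = 0.642
Dusp11: ΔΔCt = (23.13−14.49) − (25.84−15.22) = 8.64 − 10.62 = -1.98; fold change = 2^1.98 = 3.945
Klf3: ΔΔCt = (31.19−14.49) − (31.29−15.22) = 16.70 − 16.07 = 0.63; fold change = 2^-0.63 = 0.646
Dusp11 has the largest |ΔΔCt| = 1.98.

3.945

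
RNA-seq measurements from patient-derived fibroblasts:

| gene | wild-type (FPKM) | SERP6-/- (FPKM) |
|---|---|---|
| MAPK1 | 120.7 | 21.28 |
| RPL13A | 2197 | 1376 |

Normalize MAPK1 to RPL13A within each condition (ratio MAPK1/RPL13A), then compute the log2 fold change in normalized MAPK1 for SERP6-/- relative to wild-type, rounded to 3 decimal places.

-1.829

MAPK1/RPL13A (wild-type) = 120.7 / 2197 = 0.054939
MAPK1/RPL13A (SERP6-/-) = 21.28 / 1376 = 0.015465
Fold change = 0.015465 / 0.054939 = 0.2815
log2(0.2815) = -1.8288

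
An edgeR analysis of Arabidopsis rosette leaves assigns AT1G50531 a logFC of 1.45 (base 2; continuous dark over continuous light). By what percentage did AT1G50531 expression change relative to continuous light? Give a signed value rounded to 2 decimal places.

Fold change = 2^(1.45) = 2.7321
Percent change = (FC − 1) × 100% = (2.7321 − 1) × 100 = 173.21%

173.21%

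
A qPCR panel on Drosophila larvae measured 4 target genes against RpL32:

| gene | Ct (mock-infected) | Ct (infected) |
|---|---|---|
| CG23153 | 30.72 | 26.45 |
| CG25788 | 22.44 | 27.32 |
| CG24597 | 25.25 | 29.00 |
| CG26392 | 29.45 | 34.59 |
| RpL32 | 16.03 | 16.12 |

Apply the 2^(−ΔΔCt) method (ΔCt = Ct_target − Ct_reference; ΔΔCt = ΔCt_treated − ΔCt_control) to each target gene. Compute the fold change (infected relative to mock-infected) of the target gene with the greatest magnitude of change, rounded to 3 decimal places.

0.030

CG23153: ΔΔCt = (26.45−16.12) − (30.72−16.03) = 10.33 − 14.69 = -4.36; fold change = 2^4.36 = 20.535
CG25788: ΔΔCt = (27.32−16.12) − (22.44−16.03) = 11.20 − 6.41 = 4.79; fold change = 2^-4.79 = 0.036
CG24597: ΔΔCt = (29.00−16.12) − (25.25−16.03) = 12.88 − 9.22 = 3.66; fold change = 2^-3.66 = 0.079
CG26392: ΔΔCt = (34.59−16.12) − (29.45−16.03) = 18.47 − 13.42 = 5.05; fold change = 2^-5.05 = 0.030
CG26392 has the largest |ΔΔCt| = 5.05.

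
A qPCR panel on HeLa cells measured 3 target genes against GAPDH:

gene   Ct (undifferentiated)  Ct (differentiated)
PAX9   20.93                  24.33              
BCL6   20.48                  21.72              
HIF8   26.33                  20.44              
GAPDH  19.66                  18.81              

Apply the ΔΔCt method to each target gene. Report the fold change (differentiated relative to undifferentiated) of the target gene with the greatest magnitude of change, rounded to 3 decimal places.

32.900

PAX9: ΔΔCt = (24.33−18.81) − (20.93−19.66) = 5.52 − 1.27 = 4.25; fold change = 2^-4.25 = 0.053
BCL6: ΔΔCt = (21.72−18.81) − (20.48−19.66) = 2.91 − 0.82 = 2.09; fold change = 2^-2.09 = 0.235
HIF8: ΔΔCt = (20.44−18.81) − (26.33−19.66) = 1.63 − 6.67 = -5.04; fold change = 2^5.04 = 32.900
HIF8 has the largest |ΔΔCt| = 5.04.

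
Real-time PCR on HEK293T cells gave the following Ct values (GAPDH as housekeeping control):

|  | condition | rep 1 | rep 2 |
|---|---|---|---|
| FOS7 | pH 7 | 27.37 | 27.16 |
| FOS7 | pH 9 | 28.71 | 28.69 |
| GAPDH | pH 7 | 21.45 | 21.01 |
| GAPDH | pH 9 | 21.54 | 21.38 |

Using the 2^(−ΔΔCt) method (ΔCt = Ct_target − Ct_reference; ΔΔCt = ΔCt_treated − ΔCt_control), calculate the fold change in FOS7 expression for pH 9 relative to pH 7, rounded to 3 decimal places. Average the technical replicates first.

0.434

Mean Ct: FOS7 pH 7 27.265; FOS7 pH 9 28.700; GAPDH pH 7 21.230; GAPDH pH 9 21.460
ΔCt(pH 7) = 27.265 − 21.230 = 6.035
ΔCt(pH 9) = 28.700 − 21.460 = 7.240
ΔΔCt = 7.240 − 6.035 = 1.205
Fold change = 2^(−1.205) = 0.4338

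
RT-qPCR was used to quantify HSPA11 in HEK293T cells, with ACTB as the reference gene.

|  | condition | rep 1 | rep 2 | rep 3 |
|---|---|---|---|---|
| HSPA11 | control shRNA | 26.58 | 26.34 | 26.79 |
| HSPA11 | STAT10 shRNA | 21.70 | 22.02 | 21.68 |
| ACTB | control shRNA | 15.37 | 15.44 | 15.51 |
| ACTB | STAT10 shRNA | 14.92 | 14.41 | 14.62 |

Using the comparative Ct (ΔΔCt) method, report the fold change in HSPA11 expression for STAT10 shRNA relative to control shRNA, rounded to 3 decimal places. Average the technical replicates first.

Mean Ct: HSPA11 control shRNA 26.570; HSPA11 STAT10 shRNA 21.800; ACTB control shRNA 15.440; ACTB STAT10 shRNA 14.650
ΔCt(control shRNA) = 26.570 − 15.440 = 11.130
ΔCt(STAT10 shRNA) = 21.800 − 14.650 = 7.150
ΔΔCt = 7.150 − 11.130 = -3.980
Fold change = 2^(−(-3.980)) = 2^3.980 = 15.7797

15.780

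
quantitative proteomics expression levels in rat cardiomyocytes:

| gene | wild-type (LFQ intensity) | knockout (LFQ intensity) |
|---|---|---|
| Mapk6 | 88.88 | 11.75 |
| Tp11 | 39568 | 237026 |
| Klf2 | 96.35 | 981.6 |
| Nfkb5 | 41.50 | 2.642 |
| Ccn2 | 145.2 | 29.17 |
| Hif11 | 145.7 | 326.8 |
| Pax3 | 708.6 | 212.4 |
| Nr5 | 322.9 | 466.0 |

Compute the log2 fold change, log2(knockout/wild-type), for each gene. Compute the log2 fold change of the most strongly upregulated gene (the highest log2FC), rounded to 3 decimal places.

log2(11.75/88.88) = -2.919  (Mapk6)
log2(237026/39568) = 2.583  (Tp11)
log2(981.6/96.35) = 3.349  (Klf2)
log2(2.642/41.50) = -3.973  (Nfkb5)
log2(29.17/145.2) = -2.315  (Ccn2)
log2(326.8/145.7) = 1.165  (Hif11)
log2(212.4/708.6) = -1.738  (Pax3)
log2(466.0/322.9) = 0.529  (Nr5)
Klf2 is most strongly upregulated.

3.349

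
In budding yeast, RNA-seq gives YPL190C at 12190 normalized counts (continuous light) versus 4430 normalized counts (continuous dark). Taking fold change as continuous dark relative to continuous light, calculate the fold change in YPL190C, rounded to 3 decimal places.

0.363

Fold change = 4430 / 12190 = 0.3634
YPL190C is downregulated.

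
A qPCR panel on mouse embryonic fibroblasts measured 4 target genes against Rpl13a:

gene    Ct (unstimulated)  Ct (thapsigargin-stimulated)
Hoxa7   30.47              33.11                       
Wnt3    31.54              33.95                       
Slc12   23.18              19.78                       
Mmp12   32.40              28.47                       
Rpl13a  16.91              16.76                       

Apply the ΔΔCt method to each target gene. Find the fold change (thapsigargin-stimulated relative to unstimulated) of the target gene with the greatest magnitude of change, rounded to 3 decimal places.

13.737

Hoxa7: ΔΔCt = (33.11−16.76) − (30.47−16.91) = 16.35 − 13.56 = 2.79; fold change = 2^-2.79 = 0.145
Wnt3: ΔΔCt = (33.95−16.76) − (31.54−16.91) = 17.19 − 14.63 = 2.56; fold change = 2^-2.56 = 0.170
Slc12: ΔΔCt = (19.78−16.76) − (23.18−16.91) = 3.02 − 6.27 = -3.25; fold change = 2^3.25 = 9.514
Mmp12: ΔΔCt = (28.47−16.76) − (32.40−16.91) = 11.71 − 15.49 = -3.78; fold change = 2^3.78 = 13.737
Mmp12 has the largest |ΔΔCt| = 3.78.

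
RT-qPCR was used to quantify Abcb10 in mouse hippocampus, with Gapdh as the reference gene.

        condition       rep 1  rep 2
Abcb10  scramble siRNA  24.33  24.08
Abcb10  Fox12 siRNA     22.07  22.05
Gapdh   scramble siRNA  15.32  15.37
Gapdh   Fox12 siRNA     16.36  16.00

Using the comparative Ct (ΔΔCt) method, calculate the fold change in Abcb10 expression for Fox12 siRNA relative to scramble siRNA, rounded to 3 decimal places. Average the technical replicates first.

7.890

Mean Ct: Abcb10 scramble siRNA 24.205; Abcb10 Fox12 siRNA 22.060; Gapdh scramble siRNA 15.345; Gapdh Fox12 siRNA 16.180
ΔCt(scramble siRNA) = 24.205 − 15.345 = 8.860
ΔCt(Fox12 siRNA) = 22.060 − 16.180 = 5.880
ΔΔCt = 5.880 − 8.860 = -2.980
Fold change = 2^(−(-2.980)) = 2^2.980 = 7.8899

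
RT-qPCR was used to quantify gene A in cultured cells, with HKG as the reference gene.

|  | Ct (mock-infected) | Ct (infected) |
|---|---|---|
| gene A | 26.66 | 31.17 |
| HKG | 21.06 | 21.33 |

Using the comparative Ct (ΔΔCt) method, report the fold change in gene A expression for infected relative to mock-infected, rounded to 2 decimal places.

ΔCt(mock-infected) = 26.660 − 21.060 = 5.600
ΔCt(infected) = 31.170 − 21.330 = 9.840
ΔΔCt = 9.840 − 5.600 = 4.240
Fold change = 2^(−4.240) = 0.053

0.05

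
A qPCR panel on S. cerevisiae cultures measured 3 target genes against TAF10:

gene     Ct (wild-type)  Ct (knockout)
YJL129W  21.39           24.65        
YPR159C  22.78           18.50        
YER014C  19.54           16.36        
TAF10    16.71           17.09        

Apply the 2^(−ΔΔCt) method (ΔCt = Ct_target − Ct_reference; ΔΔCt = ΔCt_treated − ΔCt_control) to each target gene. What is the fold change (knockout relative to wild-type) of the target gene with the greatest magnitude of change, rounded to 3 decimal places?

25.281

YJL129W: ΔΔCt = (24.65−17.09) − (21.39−16.71) = 7.56 − 4.68 = 2.88; fold change = 2^-2.88 = 0.136
YPR159C: ΔΔCt = (18.50−17.09) − (22.78−16.71) = 1.41 − 6.07 = -4.66; fold change = 2^4.66 = 25.281
YER014C: ΔΔCt = (16.36−17.09) − (19.54−16.71) = -0.73 − 2.83 = -3.56; fold change = 2^3.56 = 11.794
YPR159C has the largest |ΔΔCt| = 4.66.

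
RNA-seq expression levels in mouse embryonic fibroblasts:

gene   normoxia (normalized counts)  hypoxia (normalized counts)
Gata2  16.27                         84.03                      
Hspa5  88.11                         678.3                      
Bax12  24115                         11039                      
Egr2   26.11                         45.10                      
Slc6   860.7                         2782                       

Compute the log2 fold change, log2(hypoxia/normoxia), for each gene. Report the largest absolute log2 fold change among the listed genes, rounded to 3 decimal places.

log2(84.03/16.27) = 2.369  (Gata2)
log2(678.3/88.11) = 2.945  (Hspa5)
log2(11039/24115) = -1.127  (Bax12)
log2(45.10/26.11) = 0.789  (Egr2)
log2(2782/860.7) = 1.693  (Slc6)
The largest magnitude belongs to Hspa5.

2.945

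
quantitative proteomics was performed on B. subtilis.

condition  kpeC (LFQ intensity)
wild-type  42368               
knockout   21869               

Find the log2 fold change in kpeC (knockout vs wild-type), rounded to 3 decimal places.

-0.954

Fold change = 21869 / 42368 = 0.5162
log2(0.5162) = -0.9541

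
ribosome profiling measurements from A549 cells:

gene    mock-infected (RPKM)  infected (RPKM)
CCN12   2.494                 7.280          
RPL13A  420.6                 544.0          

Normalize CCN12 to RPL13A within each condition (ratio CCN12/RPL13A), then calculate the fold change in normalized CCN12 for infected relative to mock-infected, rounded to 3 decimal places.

CCN12/RPL13A (mock-infected) = 2.494 / 420.6 = 0.0059296
CCN12/RPL13A (infected) = 7.280 / 544.0 = 0.013382
Fold change = 0.013382 / 0.0059296 = 2.2569

2.257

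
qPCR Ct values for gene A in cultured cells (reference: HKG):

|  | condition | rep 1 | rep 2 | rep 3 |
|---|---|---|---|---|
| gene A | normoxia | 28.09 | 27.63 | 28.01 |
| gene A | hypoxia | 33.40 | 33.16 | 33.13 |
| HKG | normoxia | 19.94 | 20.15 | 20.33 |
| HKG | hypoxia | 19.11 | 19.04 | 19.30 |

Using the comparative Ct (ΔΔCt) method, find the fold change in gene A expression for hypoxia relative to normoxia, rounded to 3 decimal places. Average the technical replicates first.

Mean Ct: gene A normoxia 27.910; gene A hypoxia 33.230; HKG normoxia 20.140; HKG hypoxia 19.150
ΔCt(normoxia) = 27.910 − 20.140 = 7.770
ΔCt(hypoxia) = 33.230 − 19.150 = 14.080
ΔΔCt = 14.080 − 7.770 = 6.310
Fold change = 2^(−6.310) = 0.0126

0.013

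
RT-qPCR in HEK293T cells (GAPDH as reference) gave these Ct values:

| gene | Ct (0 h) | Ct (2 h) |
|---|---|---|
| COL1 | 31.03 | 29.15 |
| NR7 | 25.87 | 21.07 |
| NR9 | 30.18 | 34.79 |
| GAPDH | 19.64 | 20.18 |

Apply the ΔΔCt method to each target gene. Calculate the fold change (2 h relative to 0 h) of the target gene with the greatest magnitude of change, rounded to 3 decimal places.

40.504

COL1: ΔΔCt = (29.15−20.18) − (31.03−19.64) = 8.97 − 11.39 = -2.42; fold change = 2^2.42 = 5.352
NR7: ΔΔCt = (21.07−20.18) − (25.87−19.64) = 0.89 − 6.23 = -5.34; fold change = 2^5.34 = 40.504
NR9: ΔΔCt = (34.79−20.18) − (30.18−19.64) = 14.61 − 10.54 = 4.07; fold change = 2^-4.07 = 0.060
NR7 has the largest |ΔΔCt| = 5.34.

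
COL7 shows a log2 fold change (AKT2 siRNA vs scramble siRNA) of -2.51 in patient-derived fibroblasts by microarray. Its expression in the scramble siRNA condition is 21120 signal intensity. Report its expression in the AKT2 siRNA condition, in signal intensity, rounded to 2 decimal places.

Fold change = 2^(-2.51) = 0.1756
AKT2 siRNA expression = 21120 × 0.1756 = 3707.73

3707.73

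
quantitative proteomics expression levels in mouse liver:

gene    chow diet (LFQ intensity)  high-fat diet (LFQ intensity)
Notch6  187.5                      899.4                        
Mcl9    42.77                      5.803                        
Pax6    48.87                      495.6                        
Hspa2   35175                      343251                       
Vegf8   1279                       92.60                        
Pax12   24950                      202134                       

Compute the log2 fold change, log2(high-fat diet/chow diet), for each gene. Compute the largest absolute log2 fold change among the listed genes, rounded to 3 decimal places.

3.788

log2(899.4/187.5) = 2.262  (Notch6)
log2(5.803/42.77) = -2.882  (Mcl9)
log2(495.6/48.87) = 3.342  (Pax6)
log2(343251/35175) = 3.287  (Hspa2)
log2(92.60/1279) = -3.788  (Vegf8)
log2(202134/24950) = 3.018  (Pax12)
The largest magnitude belongs to Vegf8.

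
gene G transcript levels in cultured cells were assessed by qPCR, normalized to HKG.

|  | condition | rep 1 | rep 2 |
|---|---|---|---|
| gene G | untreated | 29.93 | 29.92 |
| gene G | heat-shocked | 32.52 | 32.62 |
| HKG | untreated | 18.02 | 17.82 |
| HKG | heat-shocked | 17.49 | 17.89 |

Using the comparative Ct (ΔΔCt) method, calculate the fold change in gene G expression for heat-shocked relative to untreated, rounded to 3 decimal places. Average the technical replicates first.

Mean Ct: gene G untreated 29.925; gene G heat-shocked 32.570; HKG untreated 17.920; HKG heat-shocked 17.690
ΔCt(untreated) = 29.925 − 17.920 = 12.005
ΔCt(heat-shocked) = 32.570 − 17.690 = 14.880
ΔΔCt = 14.880 − 12.005 = 2.875
Fold change = 2^(−2.875) = 0.1363

0.136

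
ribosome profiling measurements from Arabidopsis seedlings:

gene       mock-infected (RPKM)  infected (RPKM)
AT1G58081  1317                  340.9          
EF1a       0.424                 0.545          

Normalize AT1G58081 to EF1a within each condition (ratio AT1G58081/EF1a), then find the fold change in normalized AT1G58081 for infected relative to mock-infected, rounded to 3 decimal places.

AT1G58081/EF1a (mock-infected) = 1317 / 0.424 = 3106.1
AT1G58081/EF1a (infected) = 340.9 / 0.545 = 625.5
Fold change = 625.5 / 3106.1 = 0.2014

0.201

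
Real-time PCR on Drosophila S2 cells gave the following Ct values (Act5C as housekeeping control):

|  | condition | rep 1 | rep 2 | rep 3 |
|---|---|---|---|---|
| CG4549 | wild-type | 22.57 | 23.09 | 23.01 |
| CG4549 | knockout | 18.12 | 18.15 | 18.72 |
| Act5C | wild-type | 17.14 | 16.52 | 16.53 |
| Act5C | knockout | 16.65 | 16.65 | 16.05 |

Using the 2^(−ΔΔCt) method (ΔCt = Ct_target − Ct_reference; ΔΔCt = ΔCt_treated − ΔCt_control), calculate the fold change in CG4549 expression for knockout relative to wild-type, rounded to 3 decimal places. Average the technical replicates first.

19.427

Mean Ct: CG4549 wild-type 22.890; CG4549 knockout 18.330; Act5C wild-type 16.730; Act5C knockout 16.450
ΔCt(wild-type) = 22.890 − 16.730 = 6.160
ΔCt(knockout) = 18.330 − 16.450 = 1.880
ΔΔCt = 1.880 − 6.160 = -4.280
Fold change = 2^(−(-4.280)) = 2^4.280 = 19.4271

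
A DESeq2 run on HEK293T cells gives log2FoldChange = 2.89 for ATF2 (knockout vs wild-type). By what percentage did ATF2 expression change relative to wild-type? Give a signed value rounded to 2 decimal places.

641.27%

Fold change = 2^(2.89) = 7.4127
Percent change = (FC − 1) × 100% = (7.4127 − 1) × 100 = 641.27%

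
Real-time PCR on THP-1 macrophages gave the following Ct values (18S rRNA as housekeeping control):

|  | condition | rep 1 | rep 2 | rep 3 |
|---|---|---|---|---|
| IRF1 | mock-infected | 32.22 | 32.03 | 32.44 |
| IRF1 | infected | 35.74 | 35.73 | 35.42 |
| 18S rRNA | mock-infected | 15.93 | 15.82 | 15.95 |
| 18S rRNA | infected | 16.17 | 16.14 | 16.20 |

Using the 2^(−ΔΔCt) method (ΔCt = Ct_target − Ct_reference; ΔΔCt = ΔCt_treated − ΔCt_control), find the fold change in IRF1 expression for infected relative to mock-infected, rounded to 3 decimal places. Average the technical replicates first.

Mean Ct: IRF1 mock-infected 32.230; IRF1 infected 35.630; 18S rRNA mock-infected 15.900; 18S rRNA infected 16.170
ΔCt(mock-infected) = 32.230 − 15.900 = 16.330
ΔCt(infected) = 35.630 − 16.170 = 19.460
ΔΔCt = 19.460 − 16.330 = 3.130
Fold change = 2^(−3.130) = 0.1142

0.114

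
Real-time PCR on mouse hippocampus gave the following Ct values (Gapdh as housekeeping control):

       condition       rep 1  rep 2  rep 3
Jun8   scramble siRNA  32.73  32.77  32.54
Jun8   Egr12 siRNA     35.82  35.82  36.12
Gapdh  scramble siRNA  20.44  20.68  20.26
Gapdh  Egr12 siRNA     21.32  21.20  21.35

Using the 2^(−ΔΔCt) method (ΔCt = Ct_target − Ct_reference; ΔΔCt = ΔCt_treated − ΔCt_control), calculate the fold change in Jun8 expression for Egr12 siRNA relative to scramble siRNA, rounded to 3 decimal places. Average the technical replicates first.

0.188

Mean Ct: Jun8 scramble siRNA 32.680; Jun8 Egr12 siRNA 35.920; Gapdh scramble siRNA 20.460; Gapdh Egr12 siRNA 21.290
ΔCt(scramble siRNA) = 32.680 − 20.460 = 12.220
ΔCt(Egr12 siRNA) = 35.920 − 21.290 = 14.630
ΔΔCt = 14.630 − 12.220 = 2.410
Fold change = 2^(−2.410) = 0.1882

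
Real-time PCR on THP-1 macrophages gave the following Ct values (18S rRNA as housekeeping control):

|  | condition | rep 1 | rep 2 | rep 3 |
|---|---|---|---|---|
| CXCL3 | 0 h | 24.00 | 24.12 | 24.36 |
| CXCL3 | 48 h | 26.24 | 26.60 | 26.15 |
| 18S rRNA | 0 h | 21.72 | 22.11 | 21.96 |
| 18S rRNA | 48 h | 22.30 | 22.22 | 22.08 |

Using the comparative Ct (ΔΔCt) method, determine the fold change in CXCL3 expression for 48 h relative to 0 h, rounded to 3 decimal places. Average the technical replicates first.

0.268

Mean Ct: CXCL3 0 h 24.160; CXCL3 48 h 26.330; 18S rRNA 0 h 21.930; 18S rRNA 48 h 22.200
ΔCt(0 h) = 24.160 − 21.930 = 2.230
ΔCt(48 h) = 26.330 − 22.200 = 4.130
ΔΔCt = 4.130 − 2.230 = 1.900
Fold change = 2^(−1.900) = 0.2679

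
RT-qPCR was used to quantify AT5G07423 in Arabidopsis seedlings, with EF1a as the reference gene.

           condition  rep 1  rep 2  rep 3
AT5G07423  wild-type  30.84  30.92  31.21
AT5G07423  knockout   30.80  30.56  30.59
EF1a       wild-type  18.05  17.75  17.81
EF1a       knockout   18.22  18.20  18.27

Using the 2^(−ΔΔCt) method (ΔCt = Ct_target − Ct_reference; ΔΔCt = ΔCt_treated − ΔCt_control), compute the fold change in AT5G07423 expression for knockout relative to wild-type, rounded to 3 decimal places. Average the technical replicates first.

Mean Ct: AT5G07423 wild-type 30.990; AT5G07423 knockout 30.650; EF1a wild-type 17.870; EF1a knockout 18.230
ΔCt(wild-type) = 30.990 − 17.870 = 13.120
ΔCt(knockout) = 30.650 − 18.230 = 12.420
ΔΔCt = 12.420 − 13.120 = -0.700
Fold change = 2^(−(-0.700)) = 2^0.700 = 1.6245

1.625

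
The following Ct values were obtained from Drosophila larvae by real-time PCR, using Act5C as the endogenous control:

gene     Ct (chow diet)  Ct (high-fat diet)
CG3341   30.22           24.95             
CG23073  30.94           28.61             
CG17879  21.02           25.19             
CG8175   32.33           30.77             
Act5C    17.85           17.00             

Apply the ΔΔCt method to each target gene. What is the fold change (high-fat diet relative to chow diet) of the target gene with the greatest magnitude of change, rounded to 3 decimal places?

CG3341: ΔΔCt = (24.95−17.00) − (30.22−17.85) = 7.95 − 12.37 = -4.42; fold change = 2^4.42 = 21.407
CG23073: ΔΔCt = (28.61−17.00) − (30.94−17.85) = 11.61 − 13.09 = -1.48; fold change = 2^1.48 = 2.789
CG17879: ΔΔCt = (25.19−17.00) − (21.02−17.85) = 8.19 − 3.17 = 5.02; fold change = 2^-5.02 = 0.031
CG8175: ΔΔCt = (30.77−17.00) − (32.33−17.85) = 13.77 − 14.48 = -0.71; fold change = 2^0.71 = 1.636
CG17879 has the largest |ΔΔCt| = 5.02.

0.031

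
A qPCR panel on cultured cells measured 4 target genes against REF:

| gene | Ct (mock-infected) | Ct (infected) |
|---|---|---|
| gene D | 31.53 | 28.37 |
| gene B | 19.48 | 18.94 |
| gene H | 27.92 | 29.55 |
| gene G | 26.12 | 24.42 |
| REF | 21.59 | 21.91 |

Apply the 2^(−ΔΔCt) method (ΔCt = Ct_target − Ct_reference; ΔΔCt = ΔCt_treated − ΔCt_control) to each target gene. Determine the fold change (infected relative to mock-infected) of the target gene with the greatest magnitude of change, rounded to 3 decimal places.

gene D: ΔΔCt = (28.37−21.91) − (31.53−21.59) = 6.46 − 9.94 = -3.48; fold change = 2^3.48 = 11.158
gene B: ΔΔCt = (18.94−21.91) − (19.48−21.59) = -2.97 − (-2.11) = -0.86; fold change = 2^0.86 = 1.815
gene H: ΔΔCt = (29.55−21.91) − (27.92−21.59) = 7.64 − 6.33 = 1.31; fold change = 2^-1.31 = 0.403
gene G: ΔΔCt = (24.42−21.91) − (26.12−21.59) = 2.51 − 4.53 = -2.02; fold change = 2^2.02 = 4.056
gene D has the largest |ΔΔCt| = 3.48.

11.158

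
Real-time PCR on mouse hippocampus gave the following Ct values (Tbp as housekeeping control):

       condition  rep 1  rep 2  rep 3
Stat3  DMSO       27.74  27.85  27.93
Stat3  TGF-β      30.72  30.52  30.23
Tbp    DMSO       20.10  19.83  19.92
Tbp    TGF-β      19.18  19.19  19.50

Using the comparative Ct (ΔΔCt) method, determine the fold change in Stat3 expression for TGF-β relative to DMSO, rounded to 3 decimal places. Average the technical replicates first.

Mean Ct: Stat3 DMSO 27.840; Stat3 TGF-β 30.490; Tbp DMSO 19.950; Tbp TGF-β 19.290
ΔCt(DMSO) = 27.840 − 19.950 = 7.890
ΔCt(TGF-β) = 30.490 − 19.290 = 11.200
ΔΔCt = 11.200 − 7.890 = 3.310
Fold change = 2^(−3.310) = 0.1008

0.101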